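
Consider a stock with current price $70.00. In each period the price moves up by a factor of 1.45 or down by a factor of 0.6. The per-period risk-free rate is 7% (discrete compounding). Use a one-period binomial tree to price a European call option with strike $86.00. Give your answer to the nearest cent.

$8.01

Risk-neutral probability p = (1 + 0.07 − 0.6)/(1.45 − 0.6) = 0.4700/0.8500 = 0.5529
Terminal stock prices: S_u = 101.5, S_d = 42
Terminal payoffs (S − K): max(15.5, 0) = 15.5, max(-44, 0) = 0
Node 0 (S = 70): V_0 = 1/1.07·[0.5529·15.5000 + 0.4471·0.0000] = 8.0099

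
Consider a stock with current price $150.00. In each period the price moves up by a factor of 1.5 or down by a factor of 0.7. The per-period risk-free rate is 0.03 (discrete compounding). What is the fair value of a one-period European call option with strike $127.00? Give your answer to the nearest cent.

Risk-neutral probability p = (1 + 0.03 − 0.7)/(1.5 − 0.7) = 0.3300/0.8000 = 0.4125
Terminal stock prices: S_u = 225, S_d = 105
Terminal payoffs (S − K): max(98, 0) = 98, max(-22, 0) = 0
Node 0 (S = 150): V_0 = 1/1.03·[0.4125·98.0000 + 0.5875·0.0000] = 39.2476

$39.25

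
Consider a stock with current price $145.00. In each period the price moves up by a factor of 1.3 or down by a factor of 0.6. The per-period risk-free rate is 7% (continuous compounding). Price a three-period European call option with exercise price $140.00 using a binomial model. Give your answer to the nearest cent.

Risk-neutral probability p = (e^0.07 − 0.6)/(1.3 − 0.6) = 0.4725/0.7000 = 0.6750
Terminal stock prices: S_uuu = 318.6, S_uud = 147, S_udd = 67.86, S_ddd = 31.32
Terminal payoffs (S − K): max(178.6, 0) = 178.6, max(7.03, 0) = 7.03, max(-72.14, 0) = 0, max(-108.7, 0) = 0
Node uu (S = 245.1): V_uu = e^(−0.07)·[0.6750·178.5650 + 0.3250·7.0300] = 114.5149
Node ud (S = 113.1): V_ud = e^(−0.07)·[0.6750·7.0300 + 0.3250·0.0000] = 4.4245
Node dd (S = 52.2): V_dd = e^(−0.07)·[0.6750·0.0000 + 0.3250·0.0000] = 0.0000
Node u (S = 188.5): V_u = e^(−0.07)·[0.6750·114.5149 + 0.3250·4.4245] = 73.4137
Node d (S = 87): V_d = e^(−0.07)·[0.6750·4.4245 + 0.3250·0.0000] = 2.7847
Node 0 (S = 145): V_0 = e^(−0.07)·[0.6750·73.4137 + 0.3250·2.7847] = 47.0487

$47.05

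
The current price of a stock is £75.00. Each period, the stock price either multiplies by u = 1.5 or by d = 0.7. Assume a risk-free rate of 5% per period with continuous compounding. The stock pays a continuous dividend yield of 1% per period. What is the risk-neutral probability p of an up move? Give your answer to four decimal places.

p = 0.4260

Per-period risk-free factor R = e^0.05 = 1.0513; dividend-adjusted growth = e^(0.05−0.01) = 1.0408.
Risk-neutral probability p = (1.0408 − 0.7)/(1.5 − 0.7) = 0.3408/0.8000 = 0.4260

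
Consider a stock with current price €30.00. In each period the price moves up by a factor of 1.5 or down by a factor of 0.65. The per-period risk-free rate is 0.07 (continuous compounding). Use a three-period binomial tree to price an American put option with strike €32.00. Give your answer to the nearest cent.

Risk-neutral probability p = (e^0.07 − 0.65)/(1.5 − 0.65) = 0.4225/0.8500 = 0.4971
Terminal stock prices: S_uuu = 101.2, S_uud = 43.88, S_udd = 19.01, S_ddd = 8.239
Terminal payoffs (K − S): max(-69.25, 0) = 0, max(-11.88, 0) = 0, max(12.99, 0) = 12.99, max(23.76, 0) = 23.76
Node uu (S = 67.5): continuation = e^(−0.07)·[0.4971·0.0000 + 0.5029·0.0000] = 0.0000; exercise value = 0.0000 ≤ continuation, so V_uu = 0.0000
Node ud (S = 29.25): continuation = e^(−0.07)·[0.4971·0.0000 + 0.5029·12.9875] = 6.0902; exercise value = 2.7500 ≤ continuation, so V_ud = 6.0902
Node dd (S = 12.68): continuation = e^(−0.07)·[0.4971·12.9875 + 0.5029·23.7613] = 17.1616; exercise value = 19.3250 > continuation, so V_dd = 19.3250 (exercise)
Node u (S = 45): continuation = e^(−0.07)·[0.4971·0.0000 + 0.5029·6.0902] = 2.8559; exercise value = 0.0000 ≤ continuation, so V_u = 2.8559
Node d (S = 19.5): continuation = e^(−0.07)·[0.4971·6.0902 + 0.5029·19.3250] = 11.8847; exercise value = 12.5000 > continuation, so V_d = 12.5000 (exercise)
Node 0 (S = 30): continuation = e^(−0.07)·[0.4971·2.8559 + 0.5029·12.5000] = 7.1852; exercise value = 2.0000 ≤ continuation, so V_0 = 7.1852

€7.19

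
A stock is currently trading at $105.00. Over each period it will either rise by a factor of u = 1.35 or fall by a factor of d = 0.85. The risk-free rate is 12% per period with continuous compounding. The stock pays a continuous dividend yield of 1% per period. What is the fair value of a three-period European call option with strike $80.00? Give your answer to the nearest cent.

$47.19

Per-period risk-free factor R = e^0.12 = 1.1275; dividend-adjusted growth = e^(0.12−0.01) = 1.1163.
Risk-neutral probability p = (1.1163 − 0.85)/(1.35 − 0.85) = 0.2663/0.5000 = 0.5326
Terminal stock prices: S_uuu = 258.3, S_uud = 162.7, S_udd = 102.4, S_ddd = 64.48
Terminal payoffs (S − K): max(178.3, 0) = 178.3, max(82.66, 0) = 82.66, max(22.41, 0) = 22.41, max(-15.52, 0) = 0
Node uu (S = 191.4): V_uu = e^(−0.12)·[0.5326·178.3394 + 0.4674·82.6581] = 118.5048
Node ud (S = 120.5): V_ud = e^(−0.12)·[0.5326·82.6581 + 0.4674·22.4144] = 48.3350
Node dd (S = 75.86): V_dd = e^(−0.12)·[0.5326·22.4144 + 0.4674·0.0000] = 10.5871
Node u (S = 141.8): V_u = e^(−0.12)·[0.5326·118.5048 + 0.4674·48.3350] = 76.0129
Node d (S = 89.25): V_d = e^(−0.12)·[0.5326·48.3350 + 0.4674·10.5871] = 27.2196
Node 0 (S = 105): V_0 = e^(−0.12)·[0.5326·76.0129 + 0.4674·27.2196] = 47.1884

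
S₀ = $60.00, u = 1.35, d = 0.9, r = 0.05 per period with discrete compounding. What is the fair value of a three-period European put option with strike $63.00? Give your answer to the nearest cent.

$4.93

Risk-neutral probability p = (1 + 0.05 − 0.9)/(1.35 − 0.9) = 0.1500/0.4500 = 0.3333
Terminal stock prices: S_uuu = 147.6, S_uud = 98.42, S_udd = 65.61, S_ddd = 43.74
Terminal payoffs (K − S): max(-84.62, 0) = 0, max(-35.42, 0) = 0, max(-2.61, 0) = 0, max(19.26, 0) = 19.26
Node uu (S = 109.4): V_uu = 1/1.05·[0.3333·0.0000 + 0.6667·0.0000] = 0.0000
Node ud (S = 72.9): V_ud = 1/1.05·[0.3333·0.0000 + 0.6667·0.0000] = 0.0000
Node dd (S = 48.6): V_dd = 1/1.05·[0.3333·0.0000 + 0.6667·19.2600] = 12.2286
Node u (S = 81): V_u = 1/1.05·[0.3333·0.0000 + 0.6667·0.0000] = 0.0000
Node d (S = 54): V_d = 1/1.05·[0.3333·0.0000 + 0.6667·12.2286] = 7.7642
Node 0 (S = 60): V_0 = 1/1.05·[0.3333·0.0000 + 0.6667·7.7642] = 4.9296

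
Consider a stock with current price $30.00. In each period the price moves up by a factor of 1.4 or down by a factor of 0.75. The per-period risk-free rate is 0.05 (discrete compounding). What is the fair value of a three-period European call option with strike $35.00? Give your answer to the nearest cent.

Risk-neutral probability p = (1 + 0.05 − 0.75)/(1.4 − 0.75) = 0.3000/0.6500 = 0.4615
Terminal stock prices: S_uuu = 82.32, S_uud = 44.1, S_udd = 23.62, S_ddd = 12.66
Terminal payoffs (S − K): max(47.32, 0) = 47.32, max(9.1, 0) = 9.1, max(-11.38, 0) = 0, max(-22.34, 0) = 0
Node uu (S = 58.8): V_uu = 1/1.05·[0.4615·47.3200 + 0.5385·9.1000] = 25.4667
Node ud (S = 31.5): V_ud = 1/1.05·[0.4615·9.1000 + 0.5385·0.0000] = 4.0000
Node dd (S = 16.88): V_dd = 1/1.05·[0.4615·0.0000 + 0.5385·0.0000] = 0.0000
Node u (S = 42): V_u = 1/1.05·[0.4615·25.4667 + 0.5385·4.0000] = 13.2454
Node d (S = 22.5): V_d = 1/1.05·[0.4615·4.0000 + 0.5385·0.0000] = 1.7582
Node 0 (S = 30): V_0 = 1/1.05·[0.4615·13.2454 + 0.5385·1.7582] = 6.7238

$6.72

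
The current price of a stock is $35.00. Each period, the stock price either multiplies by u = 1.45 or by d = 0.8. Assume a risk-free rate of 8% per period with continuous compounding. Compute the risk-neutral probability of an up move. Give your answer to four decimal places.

p = 0.4358

Risk-neutral probability p = (e^0.08 − 0.8)/(1.45 − 0.8) = 0.2833/0.6500 = 0.4358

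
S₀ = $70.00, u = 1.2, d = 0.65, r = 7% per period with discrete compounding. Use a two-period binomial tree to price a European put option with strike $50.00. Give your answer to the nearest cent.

Risk-neutral probability p = (1 + 0.07 − 0.65)/(1.2 − 0.65) = 0.4200/0.5500 = 0.7636
Terminal stock prices: S_uu = 100.8, S_ud = 54.6, S_dd = 29.58
Terminal payoffs (K − S): max(-50.8, 0) = 0, max(-4.6, 0) = 0, max(20.42, 0) = 20.42
Node u (S = 84): V_u = 1/1.07·[0.7636·0.0000 + 0.2364·0.0000] = 0.0000
Node d (S = 45.5): V_d = 1/1.07·[0.7636·0.0000 + 0.2364·20.4250] = 4.5119
Node 0 (S = 70): V_0 = 1/1.07·[0.7636·0.0000 + 0.2364·4.5119] = 0.9967

$1.00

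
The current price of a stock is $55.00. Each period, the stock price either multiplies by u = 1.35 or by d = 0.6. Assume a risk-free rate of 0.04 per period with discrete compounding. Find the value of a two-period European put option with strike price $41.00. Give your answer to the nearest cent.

Risk-neutral probability p = (1 + 0.04 − 0.6)/(1.35 − 0.6) = 0.4400/0.7500 = 0.5867
Terminal stock prices: S_uu = 100.2, S_ud = 44.55, S_dd = 19.8
Terminal payoffs (K − S): max(-59.24, 0) = 0, max(-3.55, 0) = 0, max(21.2, 0) = 21.2
Node u (S = 74.25): V_u = 1/1.04·[0.5867·0.0000 + 0.4133·0.0000] = 0.0000
Node d (S = 33): V_d = 1/1.04·[0.5867·0.0000 + 0.4133·21.2000] = 8.4256
Node 0 (S = 55): V_0 = 1/1.04·[0.5867·0.0000 + 0.4133·8.4256] = 3.3487

$3.35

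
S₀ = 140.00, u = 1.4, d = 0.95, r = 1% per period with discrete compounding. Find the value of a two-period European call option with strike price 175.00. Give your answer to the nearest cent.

4.27

Risk-neutral probability p = (1 + 0.01 − 0.95)/(1.4 − 0.95) = 0.0600/0.4500 = 0.1333
Terminal stock prices: S_uu = 274.4, S_ud = 186.2, S_dd = 126.3
Terminal payoffs (S − K): max(99.4, 0) = 99.4, max(11.2, 0) = 11.2, max(-48.65, 0) = 0
Node u (S = 196): V_u = 1/1.01·[0.1333·99.4000 + 0.8667·11.2000] = 22.7327
Node d (S = 133): V_d = 1/1.01·[0.1333·11.2000 + 0.8667·0.0000] = 1.4785
Node 0 (S = 140): V_0 = 1/1.01·[0.1333·22.7327 + 0.8667·1.4785] = 4.2697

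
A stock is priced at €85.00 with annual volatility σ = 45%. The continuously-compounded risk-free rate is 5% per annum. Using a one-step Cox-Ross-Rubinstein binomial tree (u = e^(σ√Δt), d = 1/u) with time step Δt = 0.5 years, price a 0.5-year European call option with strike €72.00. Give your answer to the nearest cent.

€20.13

CRR parameters: u = e^(σ√Δt) = e^(0.45·√0.5) = 1.3746, d = 1/u = 0.7275
Per-period rate: rΔt = 0.05·0.5 = 0.025, so R = e^0.025 = 1.0253
Risk-neutral probability p = (e^0.025 − 0.7275)/(1.3746 − 0.7275) = 0.2979/0.6472 = 0.4602
Terminal stock prices: S_u = 116.8, S_d = 61.83
Terminal payoffs (S − K): max(44.85, 0) = 44.85, max(-10.17, 0) = 0
Node 0 (S = 85): V_0 = e^(−0.025)·[0.4602·44.8451 + 0.5398·0.0000] = 20.1295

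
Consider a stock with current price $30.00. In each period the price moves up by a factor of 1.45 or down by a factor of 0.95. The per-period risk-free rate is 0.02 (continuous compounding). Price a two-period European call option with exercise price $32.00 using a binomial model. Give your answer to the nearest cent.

Risk-neutral probability p = (e^0.02 − 0.95)/(1.45 − 0.95) = 0.0702/0.5000 = 0.1404
Terminal stock prices: S_uu = 63.08, S_ud = 41.32, S_dd = 27.07
Terminal payoffs (S − K): max(31.08, 0) = 31.08, max(9.325, 0) = 9.325, max(-4.925, 0) = 0
Node u (S = 43.5): V_u = e^(−0.02)·[0.1404·31.0750 + 0.8596·9.3250] = 12.1336
Node d (S = 28.5): V_d = e^(−0.02)·[0.1404·9.3250 + 0.8596·0.0000] = 1.2833
Node 0 (S = 30): V_0 = e^(−0.02)·[0.1404·12.1336 + 0.8596·1.2833] = 2.7512

$2.75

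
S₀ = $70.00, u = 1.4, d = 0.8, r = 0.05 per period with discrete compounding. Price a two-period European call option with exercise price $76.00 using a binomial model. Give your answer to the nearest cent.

$10.70

Risk-neutral probability p = (1 + 0.05 − 0.8)/(1.4 − 0.8) = 0.2500/0.6000 = 0.4167
Terminal stock prices: S_uu = 137.2, S_ud = 78.4, S_dd = 44.8
Terminal payoffs (S − K): max(61.2, 0) = 61.2, max(2.4, 0) = 2.4, max(-31.2, 0) = 0
Node u (S = 98): V_u = 1/1.05·[0.4167·61.2000 + 0.5833·2.4000] = 25.6190
Node d (S = 56): V_d = 1/1.05·[0.4167·2.4000 + 0.5833·0.0000] = 0.9524
Node 0 (S = 70): V_0 = 1/1.05·[0.4167·25.6190 + 0.5833·0.9524] = 10.6954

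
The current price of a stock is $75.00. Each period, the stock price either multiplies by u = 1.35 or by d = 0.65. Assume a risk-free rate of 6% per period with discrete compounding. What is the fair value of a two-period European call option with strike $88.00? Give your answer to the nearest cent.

Risk-neutral probability p = (1 + 0.06 − 0.65)/(1.35 − 0.65) = 0.4100/0.7000 = 0.5857
Terminal stock prices: S_uu = 136.7, S_ud = 65.81, S_dd = 31.69
Terminal payoffs (S − K): max(48.69, 0) = 48.69, max(-22.19, 0) = 0, max(-56.31, 0) = 0
Node u (S = 101.2): V_u = 1/1.06·[0.5857·48.6875 + 0.4143·0.0000] = 26.9028
Node d (S = 48.75): V_d = 1/1.06·[0.5857·0.0000 + 0.4143·0.0000] = 0.0000
Node 0 (S = 75): V_0 = 1/1.06·[0.5857·26.9028 + 0.4143·0.0000] = 14.8654

$14.87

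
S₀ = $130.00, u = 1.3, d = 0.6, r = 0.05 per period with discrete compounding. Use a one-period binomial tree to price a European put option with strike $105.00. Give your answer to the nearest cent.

$9.18

Risk-neutral probability p = (1 + 0.05 − 0.6)/(1.3 − 0.6) = 0.4500/0.7000 = 0.6429
Terminal stock prices: S_u = 169, S_d = 78
Terminal payoffs (K − S): max(-64, 0) = 0, max(27, 0) = 27
Node 0 (S = 130): V_0 = 1/1.05·[0.6429·0.0000 + 0.3571·27.0000] = 9.1837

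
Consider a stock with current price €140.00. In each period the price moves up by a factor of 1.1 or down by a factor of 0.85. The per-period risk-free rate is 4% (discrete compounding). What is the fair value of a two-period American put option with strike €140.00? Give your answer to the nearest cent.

Risk-neutral probability p = (1 + 0.04 − 0.85)/(1.1 − 0.85) = 0.1900/0.2500 = 0.7600
Terminal stock prices: S_uu = 169.4, S_ud = 130.9, S_dd = 101.1
Terminal payoffs (K − S): max(-29.4, 0) = 0, max(9.1, 0) = 9.1, max(38.85, 0) = 38.85
Node u (S = 154): continuation = 1/1.04·[0.7600·0.0000 + 0.2400·9.1000] = 2.1000; exercise value = 0.0000 ≤ continuation, so V_u = 2.1000
Node d (S = 119): continuation = 1/1.04·[0.7600·9.1000 + 0.2400·38.8500] = 15.6154; exercise value = 21.0000 > continuation, so V_d = 21.0000 (exercise)
Node 0 (S = 140): continuation = 1/1.04·[0.7600·2.1000 + 0.2400·21.0000] = 6.3808; exercise value = 0.0000 ≤ continuation, so V_0 = 6.3808

€6.38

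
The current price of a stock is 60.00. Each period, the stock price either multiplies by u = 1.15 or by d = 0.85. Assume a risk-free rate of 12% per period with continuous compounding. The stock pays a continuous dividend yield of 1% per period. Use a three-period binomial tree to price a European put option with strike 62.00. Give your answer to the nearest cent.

Per-period risk-free factor R = e^0.12 = 1.1275; dividend-adjusted growth = e^(0.12−0.01) = 1.1163.
Risk-neutral probability p = (1.1163 − 0.85)/(1.15 − 0.85) = 0.2663/0.3000 = 0.8876
Terminal stock prices: S_uuu = 91.25, S_uud = 67.45, S_udd = 49.85, S_ddd = 36.85
Terminal payoffs (K − S): max(-29.25, 0) = 0, max(-5.447, 0) = 0, max(12.15, 0) = 12.15, max(25.15, 0) = 25.15
Node uu (S = 79.35): V_uu = e^(−0.12)·[0.8876·0.0000 + 0.1124·0.0000] = 0.0000
Node ud (S = 58.65): V_ud = e^(−0.12)·[0.8876·0.0000 + 0.1124·12.1475] = 1.2111
Node dd (S = 43.35): V_dd = e^(−0.12)·[0.8876·12.1475 + 0.1124·25.1525] = 12.0704
Node u (S = 69): V_u = e^(−0.12)·[0.8876·0.0000 + 0.1124·1.2111] = 0.1207
Node d (S = 51): V_d = e^(−0.12)·[0.8876·1.2111 + 0.1124·12.0704] = 2.1567
Node 0 (S = 60): V_0 = e^(−0.12)·[0.8876·0.1207 + 0.1124·2.1567] = 0.3101

0.31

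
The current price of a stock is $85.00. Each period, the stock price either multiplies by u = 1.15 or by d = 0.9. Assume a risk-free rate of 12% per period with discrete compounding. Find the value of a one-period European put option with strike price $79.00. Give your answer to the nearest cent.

Risk-neutral probability p = (1 + 0.12 − 0.9)/(1.15 − 0.9) = 0.2200/0.2500 = 0.8800
Terminal stock prices: S_u = 97.75, S_d = 76.5
Terminal payoffs (K − S): max(-18.75, 0) = 0, max(2.5, 0) = 2.5
Node 0 (S = 85): V_0 = 1/1.12·[0.8800·0.0000 + 0.1200·2.5000] = 0.2679

$0.27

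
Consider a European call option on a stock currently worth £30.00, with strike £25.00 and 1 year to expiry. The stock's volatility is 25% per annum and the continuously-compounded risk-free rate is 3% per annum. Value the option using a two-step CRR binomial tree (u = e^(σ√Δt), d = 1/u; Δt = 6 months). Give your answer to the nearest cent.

£6.70

CRR parameters: u = e^(σ√Δt) = e^(0.25·√0.5) = 1.1934, d = 1/u = 0.8380
Per-period rate: rΔt = 0.03·0.5 = 0.015, so R = e^0.015 = 1.0151
Risk-neutral probability p = (e^0.015 − 0.8380)/(1.1934 − 0.8380) = 0.1771/0.3554 = 0.4984
Terminal stock prices: S_uu = 42.72, S_ud = 30, S_dd = 21.07
Terminal payoffs (S − K): max(17.72, 0) = 17.72, max(5, 0) = 5, max(-3.934, 0) = 0
Node u (S = 35.8): V_u = e^(−0.015)·[0.4984·17.7236 + 0.5016·5.0000] = 11.1731
Node d (S = 25.14): V_d = e^(−0.015)·[0.4984·5.0000 + 0.5016·0.0000] = 2.4551
Node 0 (S = 30): V_0 = e^(−0.015)·[0.4984·11.1731 + 0.5016·2.4551] = 6.6993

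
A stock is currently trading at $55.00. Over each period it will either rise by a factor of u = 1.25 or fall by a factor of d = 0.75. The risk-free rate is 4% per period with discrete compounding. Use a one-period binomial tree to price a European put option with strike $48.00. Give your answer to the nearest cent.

Risk-neutral probability p = (1 + 0.04 − 0.75)/(1.25 − 0.75) = 0.2900/0.5000 = 0.5800
Terminal stock prices: S_u = 68.75, S_d = 41.25
Terminal payoffs (K − S): max(-20.75, 0) = 0, max(6.75, 0) = 6.75
Node 0 (S = 55): V_0 = 1/1.04·[0.5800·0.0000 + 0.4200·6.7500] = 2.7260

$2.73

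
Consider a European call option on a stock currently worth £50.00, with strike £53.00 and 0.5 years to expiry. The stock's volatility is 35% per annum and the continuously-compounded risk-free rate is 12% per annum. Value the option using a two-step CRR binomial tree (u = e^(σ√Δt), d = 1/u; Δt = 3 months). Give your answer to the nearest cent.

£4.98

CRR parameters: u = e^(σ√Δt) = e^(0.35·√0.25) = 1.1912, d = 1/u = 0.8395
Per-period rate: rΔt = 0.12·0.25 = 0.03, so R = e^0.03 = 1.0305
Risk-neutral probability p = (e^0.03 − 0.8395)/(1.1912 − 0.8395) = 0.1910/0.3518 = 0.5429
Terminal stock prices: S_uu = 70.95, S_ud = 50, S_dd = 35.23
Terminal payoffs (S − K): max(17.95, 0) = 17.95, max(-3, 0) = 0, max(-17.77, 0) = 0
Node u (S = 59.56): V_u = e^(−0.03)·[0.5429·17.9534 + 0.4571·0.0000] = 9.4594
Node d (S = 41.97): V_d = e^(−0.03)·[0.5429·0.0000 + 0.4571·0.0000] = 0.0000
Node 0 (S = 50): V_0 = e^(−0.03)·[0.5429·9.4594 + 0.4571·0.0000] = 4.9840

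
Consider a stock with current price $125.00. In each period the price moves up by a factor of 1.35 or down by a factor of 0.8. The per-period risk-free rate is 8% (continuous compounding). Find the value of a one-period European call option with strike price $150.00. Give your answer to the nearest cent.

Risk-neutral probability p = (e^0.08 − 0.8)/(1.35 − 0.8) = 0.2833/0.5500 = 0.5151
Terminal stock prices: S_u = 168.8, S_d = 100
Terminal payoffs (S − K): max(18.75, 0) = 18.75, max(-50, 0) = 0
Node 0 (S = 125): V_0 = e^(−0.08)·[0.5151·18.7500 + 0.4849·0.0000] = 8.9150

$8.92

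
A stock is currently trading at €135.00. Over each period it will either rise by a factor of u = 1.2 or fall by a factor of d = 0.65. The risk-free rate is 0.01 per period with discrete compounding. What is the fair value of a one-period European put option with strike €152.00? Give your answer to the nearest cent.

€21.98

Risk-neutral probability p = (1 + 0.01 − 0.65)/(1.2 − 0.65) = 0.3600/0.5500 = 0.6545
Terminal stock prices: S_u = 162, S_d = 87.75
Terminal payoffs (K − S): max(-10, 0) = 0, max(64.25, 0) = 64.25
Node 0 (S = 135): V_0 = 1/1.01·[0.6545·0.0000 + 0.3455·64.2500] = 21.9757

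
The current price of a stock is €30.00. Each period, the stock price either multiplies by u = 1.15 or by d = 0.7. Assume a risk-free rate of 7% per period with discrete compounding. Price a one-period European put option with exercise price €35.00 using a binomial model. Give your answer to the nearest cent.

Risk-neutral probability p = (1 + 0.07 − 0.7)/(1.15 − 0.7) = 0.3700/0.4500 = 0.8222
Terminal stock prices: S_u = 34.5, S_d = 21
Terminal payoffs (K − S): max(0.5, 0) = 0.5, max(14, 0) = 14
Node 0 (S = 30): V_0 = 1/1.07·[0.8222·0.5000 + 0.1778·14.0000] = 2.7103

€2.71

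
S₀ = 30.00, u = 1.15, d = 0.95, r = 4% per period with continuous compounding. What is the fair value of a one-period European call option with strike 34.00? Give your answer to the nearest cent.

Risk-neutral probability p = (e^0.04 − 0.95)/(1.15 − 0.95) = 0.0908/0.2000 = 0.4541
Terminal stock prices: S_u = 34.5, S_d = 28.5
Terminal payoffs (S − K): max(0.5, 0) = 0.5, max(-5.5, 0) = 0
Node 0 (S = 30): V_0 = e^(−0.04)·[0.4541·0.5000 + 0.5459·0.0000] = 0.2181

0.22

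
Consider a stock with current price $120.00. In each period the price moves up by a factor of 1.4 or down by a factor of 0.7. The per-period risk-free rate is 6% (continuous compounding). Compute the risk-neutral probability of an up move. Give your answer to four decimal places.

p = 0.5169

Risk-neutral probability p = (e^0.06 − 0.7)/(1.4 − 0.7) = 0.3618/0.7000 = 0.5169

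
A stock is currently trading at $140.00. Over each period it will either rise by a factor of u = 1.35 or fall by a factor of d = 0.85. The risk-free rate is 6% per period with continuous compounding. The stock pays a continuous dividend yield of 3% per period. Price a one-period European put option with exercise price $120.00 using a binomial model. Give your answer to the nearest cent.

Per-period risk-free factor R = e^0.06 = 1.0618; dividend-adjusted growth = e^(0.06−0.03) = 1.0305.
Risk-neutral probability p = (1.0305 − 0.85)/(1.35 − 0.85) = 0.1805/0.5000 = 0.3609
Terminal stock prices: S_u = 189, S_d = 119
Terminal payoffs (K − S): max(-69, 0) = 0, max(1, 0) = 1
Node 0 (S = 140): V_0 = e^(−0.06)·[0.3609·0.0000 + 0.6391·1.0000] = 0.6019

$0.60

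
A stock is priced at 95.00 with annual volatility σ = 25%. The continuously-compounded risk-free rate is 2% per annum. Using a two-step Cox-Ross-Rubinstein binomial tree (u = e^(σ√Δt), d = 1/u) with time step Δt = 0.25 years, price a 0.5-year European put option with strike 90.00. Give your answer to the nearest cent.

4.14

CRR parameters: u = e^(σ√Δt) = e^(0.25·√0.25) = 1.1331, d = 1/u = 0.8825
Per-period rate: rΔt = 0.02·0.25 = 0.005, so R = e^0.005 = 1.0050
Risk-neutral probability p = (e^0.005 − 0.8825)/(1.1331 − 0.8825) = 0.1225/0.2507 = 0.4888
Terminal stock prices: S_uu = 122, S_ud = 95, S_dd = 73.99
Terminal payoffs (K − S): max(-31.98, 0) = 0, max(-5, 0) = 0, max(16.01, 0) = 16.01
Node u (S = 107.6): V_u = e^(−0.005)·[0.4888·0.0000 + 0.5112·0.0000] = 0.0000
Node d (S = 83.84): V_d = e^(−0.005)·[0.4888·0.0000 + 0.5112·16.0139] = 8.1457
Node 0 (S = 95): V_0 = e^(−0.005)·[0.4888·0.0000 + 0.5112·8.1457] = 4.1434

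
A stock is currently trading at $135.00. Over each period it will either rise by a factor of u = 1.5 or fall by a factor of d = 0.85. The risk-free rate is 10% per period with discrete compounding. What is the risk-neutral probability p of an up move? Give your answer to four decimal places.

p = 0.3846

Risk-neutral probability p = (1 + 0.1 − 0.85)/(1.5 − 0.85) = 0.2500/0.6500 = 0.3846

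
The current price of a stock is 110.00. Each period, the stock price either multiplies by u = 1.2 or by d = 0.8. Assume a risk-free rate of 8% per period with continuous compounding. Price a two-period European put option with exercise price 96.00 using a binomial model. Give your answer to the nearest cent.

Risk-neutral probability p = (e^0.08 − 0.8)/(1.2 − 0.8) = 0.2833/0.4000 = 0.7082
Terminal stock prices: S_uu = 158.4, S_ud = 105.6, S_dd = 70.4
Terminal payoffs (K − S): max(-62.4, 0) = 0, max(-9.6, 0) = 0, max(25.6, 0) = 25.6
Node u (S = 132): V_u = e^(−0.08)·[0.7082·0.0000 + 0.2918·0.0000] = 0.0000
Node d (S = 88): V_d = e^(−0.08)·[0.7082·0.0000 + 0.2918·25.6000] = 6.8953
Node 0 (S = 110): V_0 = e^(−0.08)·[0.7082·0.0000 + 0.2918·6.8953] = 1.8573

1.86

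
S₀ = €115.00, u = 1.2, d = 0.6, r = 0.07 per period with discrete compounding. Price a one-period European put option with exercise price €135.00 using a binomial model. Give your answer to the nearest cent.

Risk-neutral probability p = (1 + 0.07 − 0.6)/(1.2 − 0.6) = 0.4700/0.6000 = 0.7833
Terminal stock prices: S_u = 138, S_d = 69
Terminal payoffs (K − S): max(-3, 0) = 0, max(66, 0) = 66
Node 0 (S = 115): V_0 = 1/1.07·[0.7833·0.0000 + 0.2167·66.0000] = 13.3645

€13.36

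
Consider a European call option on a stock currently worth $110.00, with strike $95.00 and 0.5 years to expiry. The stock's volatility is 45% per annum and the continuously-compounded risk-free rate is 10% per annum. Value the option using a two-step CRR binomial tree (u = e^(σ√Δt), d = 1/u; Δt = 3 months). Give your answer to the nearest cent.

CRR parameters: u = e^(σ√Δt) = e^(0.45·√0.25) = 1.2523, d = 1/u = 0.7985
Per-period rate: rΔt = 0.1·0.25 = 0.025, so R = e^0.025 = 1.0253
Risk-neutral probability p = (e^0.025 − 0.7985)/(1.2523 − 0.7985) = 0.2268/0.4538 = 0.4998
Terminal stock prices: S_uu = 172.5, S_ud = 110, S_dd = 70.14
Terminal payoffs (S − K): max(77.51, 0) = 77.51, max(15, 0) = 15, max(-24.86, 0) = 0
Node u (S = 137.8): V_u = e^(−0.025)·[0.4998·77.5143 + 0.5002·15.0000] = 45.1011
Node d (S = 87.84): V_d = e^(−0.025)·[0.4998·15.0000 + 0.5002·0.0000] = 7.3115
Node 0 (S = 110): V_0 = e^(−0.025)·[0.4998·45.1011 + 0.5002·7.3115] = 25.5507

$25.55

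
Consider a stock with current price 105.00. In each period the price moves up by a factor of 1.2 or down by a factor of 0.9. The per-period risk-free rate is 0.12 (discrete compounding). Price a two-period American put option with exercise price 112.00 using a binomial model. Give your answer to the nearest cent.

Risk-neutral probability p = (1 + 0.12 − 0.9)/(1.2 − 0.9) = 0.2200/0.3000 = 0.7333
Terminal stock prices: S_uu = 151.2, S_ud = 113.4, S_dd = 85.05
Terminal payoffs (K − S): max(-39.2, 0) = 0, max(-1.4, 0) = 0, max(26.95, 0) = 26.95
Node u (S = 126): continuation = 1/1.12·[0.7333·0.0000 + 0.2667·0.0000] = 0.0000; exercise value = 0.0000 ≤ continuation, so V_u = 0.0000
Node d (S = 94.5): continuation = 1/1.12·[0.7333·0.0000 + 0.2667·26.9500] = 6.4167; exercise value = 17.5000 > continuation, so V_d = 17.5000 (exercise)
Node 0 (S = 105): continuation = 1/1.12·[0.7333·0.0000 + 0.2667·17.5000] = 4.1667; exercise value = 7.0000 > continuation, so V_0 = 7.0000 (exercise)

7.00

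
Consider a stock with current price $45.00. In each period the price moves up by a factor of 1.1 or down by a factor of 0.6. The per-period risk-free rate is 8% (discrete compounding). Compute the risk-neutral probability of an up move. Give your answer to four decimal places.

p = 0.9600

Risk-neutral probability p = (1 + 0.08 − 0.6)/(1.1 − 0.6) = 0.4800/0.5000 = 0.9600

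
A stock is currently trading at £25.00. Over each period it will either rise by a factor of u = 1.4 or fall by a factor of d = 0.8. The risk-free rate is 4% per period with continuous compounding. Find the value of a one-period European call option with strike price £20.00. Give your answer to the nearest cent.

£5.78

Risk-neutral probability p = (e^0.04 − 0.8)/(1.4 − 0.8) = 0.2408/0.6000 = 0.4014
Terminal stock prices: S_u = 35, S_d = 20
Terminal payoffs (S − K): max(15, 0) = 15, max(0, 0) = 0
Node 0 (S = 25): V_0 = e^(−0.04)·[0.4014·15.0000 + 0.5986·0.0000] = 5.7842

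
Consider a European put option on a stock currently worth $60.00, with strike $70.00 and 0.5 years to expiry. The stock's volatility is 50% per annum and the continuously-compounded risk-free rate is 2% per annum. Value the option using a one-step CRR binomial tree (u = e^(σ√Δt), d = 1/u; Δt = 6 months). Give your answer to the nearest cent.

$15.83

CRR parameters: u = e^(σ√Δt) = e^(0.5·√0.5) = 1.4241, d = 1/u = 0.7022
Per-period rate: rΔt = 0.02·0.5 = 0.01, so R = e^0.01 = 1.0101
Risk-neutral probability p = (e^0.01 − 0.7022)/(1.4241 − 0.7022) = 0.3079/0.7219 = 0.4264
Terminal stock prices: S_u = 85.45, S_d = 42.13
Terminal payoffs (K − S): max(-15.45, 0) = 0, max(27.87, 0) = 27.87
Node 0 (S = 60): V_0 = e^(−0.01)·[0.4264·0.0000 + 0.5736·27.8687] = 15.8253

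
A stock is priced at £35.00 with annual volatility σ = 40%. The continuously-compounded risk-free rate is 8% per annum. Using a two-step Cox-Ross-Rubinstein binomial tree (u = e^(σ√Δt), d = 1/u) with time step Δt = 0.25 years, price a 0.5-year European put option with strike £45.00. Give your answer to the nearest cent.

CRR parameters: u = e^(σ√Δt) = e^(0.4·√0.25) = 1.2214, d = 1/u = 0.8187
Per-period rate: rΔt = 0.08·0.25 = 0.02, so R = e^0.02 = 1.0202
Risk-neutral probability p = (e^0.02 − 0.8187)/(1.2214 − 0.8187) = 0.2015/0.4027 = 0.5003
Terminal stock prices: S_uu = 52.21, S_ud = 35, S_dd = 23.46
Terminal payoffs (K − S): max(-7.214, 0) = 0, max(10, 0) = 10, max(21.54, 0) = 21.54
Node u (S = 42.75): V_u = e^(−0.02)·[0.5003·0.0000 + 0.4997·10.0000] = 4.8977
Node d (S = 28.66): V_d = e^(−0.02)·[0.5003·10.0000 + 0.4997·21.5388] = 15.4534
Node 0 (S = 35): V_0 = e^(−0.02)·[0.5003·4.8977 + 0.4997·15.4534] = 9.9706

£9.97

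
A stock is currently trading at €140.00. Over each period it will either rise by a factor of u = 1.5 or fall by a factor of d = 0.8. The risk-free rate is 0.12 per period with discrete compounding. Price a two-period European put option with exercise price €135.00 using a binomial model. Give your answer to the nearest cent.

Risk-neutral probability p = (1 + 0.12 − 0.8)/(1.5 − 0.8) = 0.3200/0.7000 = 0.4571
Terminal stock prices: S_uu = 315, S_ud = 168, S_dd = 89.6
Terminal payoffs (K − S): max(-180, 0) = 0, max(-33, 0) = 0, max(45.4, 0) = 45.4
Node u (S = 210): V_u = 1/1.12·[0.4571·0.0000 + 0.5429·0.0000] = 0.0000
Node d (S = 112): V_d = 1/1.12·[0.4571·0.0000 + 0.5429·45.4000] = 22.0051
Node 0 (S = 140): V_0 = 1/1.12·[0.4571·0.0000 + 0.5429·22.0051] = 10.6657

€10.67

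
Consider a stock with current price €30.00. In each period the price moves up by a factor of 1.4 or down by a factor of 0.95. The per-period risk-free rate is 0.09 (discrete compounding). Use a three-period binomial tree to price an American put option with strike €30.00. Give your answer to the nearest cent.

Risk-neutral probability p = (1 + 0.09 − 0.95)/(1.4 − 0.95) = 0.1400/0.4500 = 0.3111
Terminal stock prices: S_uuu = 82.32, S_uud = 55.86, S_udd = 37.91, S_ddd = 25.72
Terminal payoffs (K − S): max(-52.32, 0) = 0, max(-25.86, 0) = 0, max(-7.905, 0) = 0, max(4.279, 0) = 4.279
Node uu (S = 58.8): continuation = 1/1.09·[0.3111·0.0000 + 0.6889·0.0000] = 0.0000; exercise value = 0.0000 ≤ continuation, so V_uu = 0.0000
Node ud (S = 39.9): continuation = 1/1.09·[0.3111·0.0000 + 0.6889·0.0000] = 0.0000; exercise value = 0.0000 ≤ continuation, so V_ud = 0.0000
Node dd (S = 27.07): continuation = 1/1.09·[0.3111·0.0000 + 0.6889·4.2788] = 2.7042; exercise value = 2.9250 > continuation, so V_dd = 2.9250 (exercise)
Node u (S = 42): continuation = 1/1.09·[0.3111·0.0000 + 0.6889·0.0000] = 0.0000; exercise value = 0.0000 ≤ continuation, so V_u = 0.0000
Node d (S = 28.5): continuation = 1/1.09·[0.3111·0.0000 + 0.6889·2.9250] = 1.8486; exercise value = 1.5000 ≤ continuation, so V_d = 1.8486
Node 0 (S = 30): continuation = 1/1.09·[0.3111·0.0000 + 0.6889·1.8486] = 1.1683; exercise value = 0.0000 ≤ continuation, so V_0 = 1.1683

€1.17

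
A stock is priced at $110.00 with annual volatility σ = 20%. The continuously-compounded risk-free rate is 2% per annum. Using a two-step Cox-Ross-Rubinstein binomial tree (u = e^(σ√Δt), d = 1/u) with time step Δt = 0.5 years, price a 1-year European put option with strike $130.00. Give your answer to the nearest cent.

CRR parameters: u = e^(σ√Δt) = e^(0.2·√0.5) = 1.1519, d = 1/u = 0.8681
Per-period rate: rΔt = 0.02·0.5 = 0.01, so R = e^0.01 = 1.0101
Risk-neutral probability p = (e^0.01 − 0.8681)/(1.1519 − 0.8681) = 0.1419/0.2838 = 0.5001
Terminal stock prices: S_uu = 146, S_ud = 110, S_dd = 82.9
Terminal payoffs (K − S): max(-15.96, 0) = 0, max(20, 0) = 20, max(47.1, 0) = 47.1
Node u (S = 126.7): V_u = e^(−0.01)·[0.5001·0.0000 + 0.4999·20.0000] = 9.8982
Node d (S = 95.49): V_d = e^(−0.01)·[0.5001·20.0000 + 0.4999·47.0998] = 33.2129
Node 0 (S = 110): V_0 = e^(−0.01)·[0.5001·9.8982 + 0.4999·33.2129] = 21.3383

$21.34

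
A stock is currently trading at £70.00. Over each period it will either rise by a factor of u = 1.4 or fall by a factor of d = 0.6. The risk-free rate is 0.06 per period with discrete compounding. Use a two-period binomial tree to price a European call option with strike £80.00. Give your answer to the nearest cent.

£16.83

Risk-neutral probability p = (1 + 0.06 − 0.6)/(1.4 − 0.6) = 0.4600/0.8000 = 0.5750
Terminal stock prices: S_uu = 137.2, S_ud = 58.8, S_dd = 25.2
Terminal payoffs (S − K): max(57.2, 0) = 57.2, max(-21.2, 0) = 0, max(-54.8, 0) = 0
Node u (S = 98): V_u = 1/1.06·[0.5750·57.2000 + 0.4250·0.0000] = 31.0283
Node d (S = 42): V_d = 1/1.06·[0.5750·0.0000 + 0.4250·0.0000] = 0.0000
Node 0 (S = 70): V_0 = 1/1.06·[0.5750·31.0283 + 0.4250·0.0000] = 16.8314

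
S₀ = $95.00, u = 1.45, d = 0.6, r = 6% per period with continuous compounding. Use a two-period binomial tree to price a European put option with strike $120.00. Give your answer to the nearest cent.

$32.31

Risk-neutral probability p = (e^0.06 − 0.6)/(1.45 − 0.6) = 0.4618/0.8500 = 0.5433
Terminal stock prices: S_uu = 199.7, S_ud = 82.65, S_dd = 34.2
Terminal payoffs (K − S): max(-79.74, 0) = 0, max(37.35, 0) = 37.35, max(85.8, 0) = 85.8
Node u (S = 137.8): V_u = e^(−0.06)·[0.5433·0.0000 + 0.4567·37.3500] = 16.0631
Node d (S = 57): V_d = e^(−0.06)·[0.5433·37.3500 + 0.4567·85.8000] = 56.0117
Node 0 (S = 95): V_0 = e^(−0.06)·[0.5433·16.0631 + 0.4567·56.0117] = 32.3083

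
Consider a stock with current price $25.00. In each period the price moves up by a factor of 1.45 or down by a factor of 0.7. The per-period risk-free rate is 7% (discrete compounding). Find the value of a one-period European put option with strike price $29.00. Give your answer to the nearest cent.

Risk-neutral probability p = (1 + 0.07 − 0.7)/(1.45 − 0.7) = 0.3700/0.7500 = 0.4933
Terminal stock prices: S_u = 36.25, S_d = 17.5
Terminal payoffs (K − S): max(-7.25, 0) = 0, max(11.5, 0) = 11.5
Node 0 (S = 25): V_0 = 1/1.07·[0.4933·0.0000 + 0.5067·11.5000] = 5.4455

$5.45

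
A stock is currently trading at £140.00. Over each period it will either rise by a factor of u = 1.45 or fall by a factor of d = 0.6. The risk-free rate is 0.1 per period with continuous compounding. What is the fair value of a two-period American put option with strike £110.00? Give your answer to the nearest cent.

Risk-neutral probability p = (e^0.1 − 0.6)/(1.45 − 0.6) = 0.5052/0.8500 = 0.5943
Terminal stock prices: S_uu = 294.4, S_ud = 121.8, S_dd = 50.4
Terminal payoffs (K − S): max(-184.4, 0) = 0, max(-11.8, 0) = 0, max(59.6, 0) = 59.6
Node u (S = 203): continuation = e^(−0.1)·[0.5943·0.0000 + 0.4057·0.0000] = 0.0000; exercise value = 0.0000 ≤ continuation, so V_u = 0.0000
Node d (S = 84): continuation = e^(−0.1)·[0.5943·0.0000 + 0.4057·59.6000] = 21.8777; exercise value = 26.0000 > continuation, so V_d = 26.0000 (exercise)
Node 0 (S = 140): continuation = e^(−0.1)·[0.5943·0.0000 + 0.4057·26.0000] = 9.5440; exercise value = 0.0000 ≤ continuation, so V_0 = 9.5440

£9.54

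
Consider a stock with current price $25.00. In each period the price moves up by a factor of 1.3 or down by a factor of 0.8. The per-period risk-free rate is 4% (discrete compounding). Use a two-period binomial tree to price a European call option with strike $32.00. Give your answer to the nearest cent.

Risk-neutral probability p = (1 + 0.04 − 0.8)/(1.3 − 0.8) = 0.2400/0.5000 = 0.4800
Terminal stock prices: S_uu = 42.25, S_ud = 26, S_dd = 16
Terminal payoffs (S − K): max(10.25, 0) = 10.25, max(-6, 0) = 0, max(-16, 0) = 0
Node u (S = 32.5): V_u = 1/1.04·[0.4800·10.2500 + 0.5200·0.0000] = 4.7308
Node d (S = 20): V_d = 1/1.04·[0.4800·0.0000 + 0.5200·0.0000] = 0.0000
Node 0 (S = 25): V_0 = 1/1.04·[0.4800·4.7308 + 0.5200·0.0000] = 2.1834

$2.18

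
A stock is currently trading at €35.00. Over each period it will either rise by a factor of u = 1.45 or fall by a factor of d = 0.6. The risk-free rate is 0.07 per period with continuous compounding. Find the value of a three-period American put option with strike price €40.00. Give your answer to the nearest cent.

€9.92

Risk-neutral probability p = (e^0.07 − 0.6)/(1.45 − 0.6) = 0.4725/0.8500 = 0.5559
Terminal stock prices: S_uuu = 106.7, S_uud = 44.15, S_udd = 18.27, S_ddd = 7.56
Terminal payoffs (K − S): max(-66.7, 0) = 0, max(-4.153, 0) = 0, max(21.73, 0) = 21.73, max(32.44, 0) = 32.44
Node uu (S = 73.59): continuation = e^(−0.07)·[0.5559·0.0000 + 0.4441·0.0000] = 0.0000; exercise value = 0.0000 ≤ continuation, so V_uu = 0.0000
Node ud (S = 30.45): continuation = e^(−0.07)·[0.5559·0.0000 + 0.4441·21.7300] = 8.9980; exercise value = 9.5500 > continuation, so V_ud = 9.5500 (exercise)
Node dd (S = 12.6): continuation = e^(−0.07)·[0.5559·21.7300 + 0.4441·32.4400] = 24.6958; exercise value = 27.4000 > continuation, so V_dd = 27.4000 (exercise)
Node u (S = 50.75): continuation = e^(−0.07)·[0.5559·0.0000 + 0.4441·9.5500] = 3.9545; exercise value = 0.0000 ≤ continuation, so V_u = 3.9545
Node d (S = 21): continuation = e^(−0.07)·[0.5559·9.5500 + 0.4441·27.4000] = 16.2958; exercise value = 19.0000 > continuation, so V_d = 19.0000 (exercise)
Node 0 (S = 35): continuation = e^(−0.07)·[0.5559·3.9545 + 0.4441·19.0000] = 9.9172; exercise value = 5.0000 ≤ continuation, so V_0 = 9.9172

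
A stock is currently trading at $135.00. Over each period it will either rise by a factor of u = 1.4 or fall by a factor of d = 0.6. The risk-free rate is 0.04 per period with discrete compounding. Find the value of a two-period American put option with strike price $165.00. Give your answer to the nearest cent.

Risk-neutral probability p = (1 + 0.04 − 0.6)/(1.4 − 0.6) = 0.4400/0.8000 = 0.5500
Terminal stock prices: S_uu = 264.6, S_ud = 113.4, S_dd = 48.6
Terminal payoffs (K − S): max(-99.6, 0) = 0, max(51.6, 0) = 51.6, max(116.4, 0) = 116.4
Node u (S = 189): continuation = 1/1.04·[0.5500·0.0000 + 0.4500·51.6000] = 22.3269; exercise value = 0.0000 ≤ continuation, so V_u = 22.3269
Node d (S = 81): continuation = 1/1.04·[0.5500·51.6000 + 0.4500·116.4000] = 77.6538; exercise value = 84.0000 > continuation, so V_d = 84.0000 (exercise)
Node 0 (S = 135): continuation = 1/1.04·[0.5500·22.3269 + 0.4500·84.0000] = 48.1537; exercise value = 30.0000 ≤ continuation, so V_0 = 48.1537

$48.15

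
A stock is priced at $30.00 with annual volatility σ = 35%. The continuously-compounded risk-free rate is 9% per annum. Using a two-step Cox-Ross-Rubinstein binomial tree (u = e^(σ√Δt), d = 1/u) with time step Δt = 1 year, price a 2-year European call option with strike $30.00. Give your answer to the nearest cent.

$7.55

CRR parameters: u = e^(σ√Δt) = e^(0.35·√1) = 1.4191, d = 1/u = 0.7047
Per-period rate: rΔt = 0.09·1 = 0.09, so R = e^0.09 = 1.0942
Risk-neutral probability p = (e^0.09 − 0.7047)/(1.4191 − 0.7047) = 0.3895/0.7144 = 0.5452
Terminal stock prices: S_uu = 60.41, S_ud = 30, S_dd = 14.9
Terminal payoffs (S − K): max(30.41, 0) = 30.41, max(0, 0) = 0, max(-15.1, 0) = 0
Node u (S = 42.57): V_u = e^(−0.09)·[0.5452·30.4126 + 0.4548·0.0000] = 15.1541
Node d (S = 21.14): V_d = e^(−0.09)·[0.5452·0.0000 + 0.4548·0.0000] = 0.0000
Node 0 (S = 30): V_0 = e^(−0.09)·[0.5452·15.1541 + 0.4548·0.0000] = 7.5510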